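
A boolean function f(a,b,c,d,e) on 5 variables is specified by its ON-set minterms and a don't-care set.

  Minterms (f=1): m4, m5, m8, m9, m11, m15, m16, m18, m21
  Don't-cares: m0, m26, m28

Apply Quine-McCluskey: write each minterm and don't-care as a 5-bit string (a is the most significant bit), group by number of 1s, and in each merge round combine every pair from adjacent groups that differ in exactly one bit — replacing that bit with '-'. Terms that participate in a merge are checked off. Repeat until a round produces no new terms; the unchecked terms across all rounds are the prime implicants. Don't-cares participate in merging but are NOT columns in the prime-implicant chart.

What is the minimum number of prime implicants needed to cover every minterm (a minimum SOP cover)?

[col 0] 00000*, 00100*, 00101*, 01000*, 01001*, 01011*, 01111*, 10000*, 10010*, 10101*, 11010*, 11100
[col 1] -0000, -0101, 0-000, 00-00, 0010-, 01-11, 010-1, 0100-, 1-010, 100-0
Prime implicants: -0000, -0101, 0-000, 00-00, 0010-, 01-11, 010-1, 0100-, 1-010, 100-0, 11100
PI chart (minterm → PIs covering it):
  4 | 00-00,0010-
  5 | -0101,0010-
  8 | 0-000,0100-
  9 | 010-1,0100-
  11 | 01-11,010-1
  15 | 01-11  (sole → essential)
  16 | -0000,100-0
  18 | 1-010,100-0
  21 | -0101  (sole → essential)
Essential prime implicants: -0101, 01-11
Petrick residual → 00-00, 0100-, 100-0
Minimum SOP uses 5 PIs: b'cd'e + a'b'd'e' + a'bde + a'bc'd' + ab'c'e'

5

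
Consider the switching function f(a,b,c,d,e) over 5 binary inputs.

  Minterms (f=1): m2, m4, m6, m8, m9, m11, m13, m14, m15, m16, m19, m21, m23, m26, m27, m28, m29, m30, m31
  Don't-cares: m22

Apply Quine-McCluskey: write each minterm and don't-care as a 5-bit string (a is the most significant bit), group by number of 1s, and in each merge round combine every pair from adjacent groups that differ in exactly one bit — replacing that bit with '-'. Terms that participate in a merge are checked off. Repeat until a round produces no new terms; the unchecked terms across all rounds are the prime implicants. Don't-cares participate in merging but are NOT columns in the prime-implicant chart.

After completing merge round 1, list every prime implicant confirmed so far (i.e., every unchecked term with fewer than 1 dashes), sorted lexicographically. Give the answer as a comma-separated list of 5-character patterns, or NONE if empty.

Round 0: 00010✓ 00100✓ 00110✓ 01000✓ 01001✓ 01011✓ 01101✓ 01110✓ 01111✓ 10000 10011✓ 10101✓ 10110✓ 10111✓ 11010✓ 11011✓ 11100✓ 11101✓ 11110✓ 11111✓
Round 1: -0110✓ -1011✓ -1101✓ -1110✓ -1111✓ 0-110✓ 00-10 001-0 01-01✓ 01-11✓ 010-1✓ 0100- 011-1✓ 0111-✓ 1-011✓ 1-101✓ 1-110✓ 1-111✓ 10-11✓ 101-1✓ 1011-✓ 11-10✓ 11-11✓ 1101-✓ 111-0✓ 111-1✓ 1110-✓ 1111-✓
Round 2: --110 -1-11 -11-1 -111- 01--1 1--11 1-1-1 1-11- 11-1- 111--
PIs = {--110, -1-11, -11-1, -111-, 00-10, 001-0, 01--1, 0100-, 1--11, 1-1-1, 1-11-, 10000, 11-1-, 111--}

10000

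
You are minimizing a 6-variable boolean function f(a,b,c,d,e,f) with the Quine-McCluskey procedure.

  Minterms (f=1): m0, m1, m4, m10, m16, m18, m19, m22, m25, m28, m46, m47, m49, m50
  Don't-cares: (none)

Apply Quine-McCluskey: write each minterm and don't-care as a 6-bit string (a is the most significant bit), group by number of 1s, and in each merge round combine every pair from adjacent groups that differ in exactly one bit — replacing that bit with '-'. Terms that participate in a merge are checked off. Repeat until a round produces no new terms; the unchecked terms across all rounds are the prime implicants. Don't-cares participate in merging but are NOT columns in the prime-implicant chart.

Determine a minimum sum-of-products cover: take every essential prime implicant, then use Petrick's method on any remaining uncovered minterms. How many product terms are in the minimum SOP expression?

11

size-2^0 implicants → 000000(✓)  000001(✓)  000100(✓)  001010  010000(✓)  010010(✓)  010011(✓)  010110(✓)  011001  011100  101110(✓)  101111(✓)  110001  110010(✓)
size-2^1 implicants → -10010  0-0000  000-00  00000-  010-10  0100-0  01001-  10111-
Unchecked terms (primes): -10010, 0-0000, 000-00, 00000-, 001010, 010-10, 0100-0, 01001-, 011001, 011100, 10111-, 110001
Minterm coverage:
  m0 ⊆ 0-0000,000-00,00000-
  m1 ⊆ 00000- [E]
  m4 ⊆ 000-00 [E]
  m10 ⊆ 001010 [E]
  m16 ⊆ 0-0000,0100-0
  m18 ⊆ -10010,010-10,0100-0,01001-
  m19 ⊆ 01001- [E]
  m22 ⊆ 010-10 [E]
  m25 ⊆ 011001 [E]
  m28 ⊆ 011100 [E]
  m46 ⊆ 10111- [E]
  m47 ⊆ 10111- [E]
  m49 ⊆ 110001 [E]
  m50 ⊆ -10010 [E]
E = {-10010, 000-00, 00000-, 001010, 010-10, 01001-, 011001, 011100, 10111-, 110001}
Petrick residual → 0-0000
Cover = bc'd'ef' + a'c'd'e'f' + a'b'c'e'f' + a'b'c'd'e' + a'b'cd'ef' + a'bc'ef' + a'bc'd'e + a'bcd'e'f + a'bcde'f' + ab'cde + abc'd'e'f  |cover|=11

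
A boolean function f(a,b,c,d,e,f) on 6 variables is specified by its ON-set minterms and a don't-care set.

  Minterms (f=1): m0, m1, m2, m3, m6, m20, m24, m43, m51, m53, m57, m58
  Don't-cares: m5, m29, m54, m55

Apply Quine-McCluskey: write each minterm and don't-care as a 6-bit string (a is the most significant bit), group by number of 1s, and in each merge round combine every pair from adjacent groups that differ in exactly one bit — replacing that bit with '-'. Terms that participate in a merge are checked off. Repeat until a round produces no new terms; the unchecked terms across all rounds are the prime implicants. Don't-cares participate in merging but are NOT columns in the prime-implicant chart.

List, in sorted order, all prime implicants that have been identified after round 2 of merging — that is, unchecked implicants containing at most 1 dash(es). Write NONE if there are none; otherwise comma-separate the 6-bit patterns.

000-01, 000-10, 010100, 011000, 011101, 101011, 110-11, 1101-1, 11011-, 111001, 111010

Round 0: 000000✓ 000001✓ 000010✓ 000011✓ 000101✓ 000110✓ 010100 011000 011101 101011 110011✓ 110101✓ 110110✓ 110111✓ 111001 111010
Round 1: 000-01 000-10 0000-0✓ 0000-1✓ 00000-✓ 00001-✓ 110-11 1101-1 11011-
Round 2: 0000--
PIs = {000-01, 000-10, 0000--, 010100, 011000, 011101, 101011, 110-11, 1101-1, 11011-, 111001, 111010}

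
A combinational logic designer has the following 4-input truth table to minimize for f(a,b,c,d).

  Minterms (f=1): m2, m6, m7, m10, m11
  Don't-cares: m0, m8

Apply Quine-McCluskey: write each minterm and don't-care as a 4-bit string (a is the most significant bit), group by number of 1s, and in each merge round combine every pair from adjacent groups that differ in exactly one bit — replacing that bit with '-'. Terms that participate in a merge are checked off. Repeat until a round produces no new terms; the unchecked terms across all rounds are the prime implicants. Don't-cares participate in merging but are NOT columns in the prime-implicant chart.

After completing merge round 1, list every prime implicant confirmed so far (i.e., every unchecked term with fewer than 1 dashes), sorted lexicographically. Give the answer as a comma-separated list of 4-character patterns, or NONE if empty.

NONE

[col 0] 0000*, 0010*, 0110*, 0111*, 1000*, 1010*, 1011*
[col 1] -000*, -010*, 0-10, 00-0*, 011-, 10-0*, 101-
[col 2] -0-0
Prime implicants: -0-0, 0-10, 011-, 101-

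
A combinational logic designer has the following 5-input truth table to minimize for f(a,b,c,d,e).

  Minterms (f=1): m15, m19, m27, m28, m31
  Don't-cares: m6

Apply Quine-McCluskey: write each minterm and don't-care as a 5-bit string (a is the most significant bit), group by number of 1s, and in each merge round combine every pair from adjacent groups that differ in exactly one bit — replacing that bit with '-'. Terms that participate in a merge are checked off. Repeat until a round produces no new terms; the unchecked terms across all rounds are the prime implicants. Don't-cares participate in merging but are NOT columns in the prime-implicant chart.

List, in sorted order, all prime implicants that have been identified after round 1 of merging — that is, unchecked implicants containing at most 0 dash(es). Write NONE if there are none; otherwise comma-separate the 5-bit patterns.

size-2^0 implicants → 00110  01111(✓)  10011(✓)  11011(✓)  11100  11111(✓)
size-2^1 implicants → -1111  1-011  11-11
Unchecked terms (primes): -1111, 00110, 1-011, 11-11, 11100

00110, 11100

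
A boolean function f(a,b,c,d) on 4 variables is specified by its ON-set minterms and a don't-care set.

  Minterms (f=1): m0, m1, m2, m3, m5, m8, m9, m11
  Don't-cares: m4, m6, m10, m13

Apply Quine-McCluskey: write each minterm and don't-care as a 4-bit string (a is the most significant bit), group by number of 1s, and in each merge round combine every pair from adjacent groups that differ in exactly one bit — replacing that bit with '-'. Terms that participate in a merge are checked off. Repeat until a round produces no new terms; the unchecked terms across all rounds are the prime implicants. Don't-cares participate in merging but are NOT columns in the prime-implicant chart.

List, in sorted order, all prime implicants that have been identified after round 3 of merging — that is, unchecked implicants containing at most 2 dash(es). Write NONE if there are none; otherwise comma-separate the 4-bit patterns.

--01, 0--0, 0-0-

[col 0] 0000*, 0001*, 0010*, 0011*, 0100*, 0101*, 0110*, 1000*, 1001*, 1010*, 1011*, 1101*
[col 1] -000*, -001*, -010*, -011*, -101*, 0-00*, 0-01*, 0-10*, 00-0*, 00-1*, 000-*, 001-*, 01-0*, 010-*, 1-01*, 10-0*, 10-1*, 100-*, 101-*
[col 2] --01, -0-0*, -0-1*, -00-*, -01-*, 0--0, 0-0-, 00--*, 10--*
[col 3] -0--
Prime implicants: --01, -0--, 0--0, 0-0-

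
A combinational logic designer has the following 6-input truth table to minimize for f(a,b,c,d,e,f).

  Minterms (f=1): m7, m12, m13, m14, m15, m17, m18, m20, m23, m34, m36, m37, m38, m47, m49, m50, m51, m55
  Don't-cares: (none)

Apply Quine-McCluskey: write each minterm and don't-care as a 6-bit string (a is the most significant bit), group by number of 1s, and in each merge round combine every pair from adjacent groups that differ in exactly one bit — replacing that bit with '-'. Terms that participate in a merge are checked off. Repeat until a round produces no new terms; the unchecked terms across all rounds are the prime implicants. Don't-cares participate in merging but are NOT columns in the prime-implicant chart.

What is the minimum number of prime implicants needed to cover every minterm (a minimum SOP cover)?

Round 0: 000111✓ 001100✓ 001101✓ 001110✓ 001111✓ 010001✓ 010010✓ 010100 010111✓ 100010✓ 100100✓ 100101✓ 100110✓ 101111✓ 110001✓ 110010✓ 110011✓ 110111✓
Round 1: -01111 -10001 -10010 -10111 0-0111 00-111 0011-0✓ 0011-1✓ 00110-✓ 00111-✓ 1-0010 100-10 1001-0 10010- 110-11 1100-1 11001-
Round 2: 0011--
PIs = {-01111, -10001, -10010, -10111, 0-0111, 00-111, 0011--, 010100, 1-0010, 100-10, 1001-0, 10010-, 110-11, 1100-1, 11001-}
Coverage chart:
  m7: 0-0111,00-111
  m12: 0011-- ←essential
  m13: 0011-- ←essential
  m14: 0011-- ←essential
  m15: -01111,00-111,0011--
  m17: -10001 ←essential
  m18: -10010 ←essential
  m20: 010100 ←essential
  m23: -10111,0-0111
  m34: 1-0010,100-10
  m36: 1001-0,10010-
  m37: 10010- ←essential
  m38: 100-10,1001-0
  m47: -01111 ←essential
  m49: -10001,1100-1
  m50: -10010,1-0010,11001-
  m51: 110-11,1100-1,11001-
  m55: -10111,110-11
Essential: -01111, -10001, -10010, 0011--, 010100, 10010-
Petrick residual → 0-0111, 100-10, 110-11
Min cover (9 terms): b'cdef + bc'd'e'f + bc'd'ef' + a'c'def + a'b'cd + a'bc'de'f' + ab'c'ef' + ab'c'de' + abc'ef

9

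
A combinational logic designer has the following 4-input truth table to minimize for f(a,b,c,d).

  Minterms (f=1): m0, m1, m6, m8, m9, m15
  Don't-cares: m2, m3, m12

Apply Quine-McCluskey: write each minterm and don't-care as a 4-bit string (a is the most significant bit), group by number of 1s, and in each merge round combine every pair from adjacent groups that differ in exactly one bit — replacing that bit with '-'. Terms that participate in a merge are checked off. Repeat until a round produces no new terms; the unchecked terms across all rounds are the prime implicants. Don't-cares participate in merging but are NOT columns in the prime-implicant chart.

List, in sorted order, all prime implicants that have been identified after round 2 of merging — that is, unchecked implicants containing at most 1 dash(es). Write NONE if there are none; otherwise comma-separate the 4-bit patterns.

Round 0: 0000✓ 0001✓ 0010✓ 0011✓ 0110✓ 1000✓ 1001✓ 1100✓ 1111
Round 1: -000✓ -001✓ 0-10 00-0✓ 00-1✓ 000-✓ 001-✓ 1-00 100-✓
Round 2: -00- 00--
PIs = {-00-, 0-10, 00--, 1-00, 1111}

0-10, 1-00, 1111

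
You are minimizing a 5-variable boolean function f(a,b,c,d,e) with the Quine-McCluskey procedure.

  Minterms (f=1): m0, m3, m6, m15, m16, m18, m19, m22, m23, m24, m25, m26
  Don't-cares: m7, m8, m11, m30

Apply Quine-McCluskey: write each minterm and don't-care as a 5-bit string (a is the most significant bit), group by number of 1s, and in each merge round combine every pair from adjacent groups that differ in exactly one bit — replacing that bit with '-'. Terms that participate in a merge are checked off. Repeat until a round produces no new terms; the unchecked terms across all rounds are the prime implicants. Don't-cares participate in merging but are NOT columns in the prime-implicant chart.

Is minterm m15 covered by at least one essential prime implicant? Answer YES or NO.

YES

Round 0: 00000✓ 00011✓ 00110✓ 00111✓ 01000✓ 01011✓ 01111✓ 10000✓ 10010✓ 10011✓ 10110✓ 10111✓ 11000✓ 11001✓ 11010✓ 11110✓
Round 1: -0000✓ -0011✓ -0110✓ -0111✓ -1000✓ 0-000✓ 0-011✓ 0-111✓ 00-11✓ 0011-✓ 01-11✓ 1-000✓ 1-010✓ 1-110✓ 10-10✓ 10-11✓ 100-0✓ 1001-✓ 1011-✓ 11-10✓ 110-0✓ 1100-
Round 2: --000 -0-11 -011- 0--11 1--10 1-0-0 10-1-
PIs = {--000, -0-11, -011-, 0--11, 1--10, 1-0-0, 10-1-, 1100-}
Coverage chart:
  m0: --000 ←essential
  m3: -0-11,0--11
  m6: -011- ←essential
  m15: 0--11 ←essential
  m16: --000,1-0-0
  m18: 1--10,1-0-0,10-1-
  m19: -0-11,10-1-
  m22: -011-,1--10,10-1-
  m23: -0-11,-011-,10-1-
  m24: --000,1-0-0,1100-
  m25: 1100- ←essential
  m26: 1--10,1-0-0
Essential: --000, -011-, 0--11, 1100-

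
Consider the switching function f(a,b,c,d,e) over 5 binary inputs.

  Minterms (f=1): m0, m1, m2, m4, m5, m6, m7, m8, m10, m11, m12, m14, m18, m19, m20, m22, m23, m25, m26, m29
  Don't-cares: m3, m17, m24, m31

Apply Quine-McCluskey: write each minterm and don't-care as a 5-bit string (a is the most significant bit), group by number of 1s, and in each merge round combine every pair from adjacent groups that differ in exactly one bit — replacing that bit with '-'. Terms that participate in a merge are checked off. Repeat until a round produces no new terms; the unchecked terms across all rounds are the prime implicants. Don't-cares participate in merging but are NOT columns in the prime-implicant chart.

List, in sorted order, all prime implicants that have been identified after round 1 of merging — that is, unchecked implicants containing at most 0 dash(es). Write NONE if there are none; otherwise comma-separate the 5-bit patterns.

Round 0: 00000✓ 00001✓ 00010✓ 00011✓ 00100✓ 00101✓ 00110✓ 00111✓ 01000✓ 01010✓ 01011✓ 01100✓ 01110✓ 10001✓ 10010✓ 10011✓ 10100✓ 10110✓ 10111✓ 11000✓ 11001✓ 11010✓ 11101✓ 11111✓
Round 1: -0001✓ -0010✓ -0011✓ -0100✓ -0110✓ -0111✓ -1000✓ -1010✓ 0-000✓ 0-010✓ 0-011✓ 0-100✓ 0-110✓ 00-00✓ 00-01✓ 00-10✓ 00-11✓ 000-0✓ 000-1✓ 0000-✓ 0001-✓ 001-0✓ 001-1✓ 0010-✓ 0011-✓ 01-00✓ 01-10✓ 010-0✓ 0101-✓ 011-0✓ 1-001 1-010✓ 1-111 10-10✓ 10-11✓ 100-1✓ 1001-✓ 101-0✓ 1011-✓ 11-01 110-0✓ 1100- 111-1
Round 2: --010 -0-10✓ -0-11✓ -00-1 -001-✓ -01-0 -011-✓ -10-0 0--00✓ 0--10✓ 0-0-0✓ 0-01- 0-1-0✓ 00--0✓ 00--1✓ 00-0-✓ 00-1-✓ 000--✓ 001--✓ 01--0✓ 10-1-✓
Round 3: -0-1- 0---0 00---
PIs = {--010, -0-1-, -00-1, -01-0, -10-0, 0---0, 0-01-, 00---, 1-001, 1-111, 11-01, 1100-, 111-1}

NONE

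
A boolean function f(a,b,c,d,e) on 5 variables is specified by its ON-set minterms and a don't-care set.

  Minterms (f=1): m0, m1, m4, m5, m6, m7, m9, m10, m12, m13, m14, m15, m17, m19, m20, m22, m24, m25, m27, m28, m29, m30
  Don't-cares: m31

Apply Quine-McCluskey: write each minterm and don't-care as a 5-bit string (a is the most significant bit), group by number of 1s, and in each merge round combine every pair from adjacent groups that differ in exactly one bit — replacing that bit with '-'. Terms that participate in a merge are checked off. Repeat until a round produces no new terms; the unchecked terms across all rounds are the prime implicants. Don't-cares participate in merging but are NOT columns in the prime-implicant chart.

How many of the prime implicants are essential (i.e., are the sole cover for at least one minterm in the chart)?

6

Round 0: 00000✓ 00001✓ 00100✓ 00101✓ 00110✓ 00111✓ 01001✓ 01010✓ 01100✓ 01101✓ 01110✓ 01111✓ 10001✓ 10011✓ 10100✓ 10110✓ 11000✓ 11001✓ 11011✓ 11100✓ 11101✓ 11110✓ 11111✓
Round 1: -0001✓ -0100✓ -0110✓ -1001✓ -1100✓ -1101✓ -1110✓ -1111✓ 0-001✓ 0-100✓ 0-101✓ 0-110✓ 0-111✓ 00-00✓ 00-01✓ 0000-✓ 001-0✓ 001-1✓ 0010-✓ 0011-✓ 01-01✓ 01-10 011-0✓ 011-1✓ 0110-✓ 0111-✓ 1-001✓ 1-011✓ 1-100✓ 1-110✓ 100-1✓ 101-0✓ 11-00✓ 11-01✓ 11-11✓ 110-1✓ 1100-✓ 111-0✓ 111-1✓ 1110-✓ 1111-✓
Round 2: --001 --100✓ --110✓ -01-0✓ -1-01 -11-0✓ -11-1✓ -110-✓ -111-✓ 0--01 0-1-0✓ 0-1-1✓ 0-10-✓ 0-11-✓ 00-0- 001--✓ 011--✓ 1-0-1 1-1-0✓ 11--1 11-0- 111--✓
Round 3: --1-0 -11-- 0-1--
PIs = {--001, --1-0, -1-01, -11--, 0--01, 0-1--, 00-0-, 01-10, 1-0-1, 11--1, 11-0-}
Coverage chart:
  m0: 00-0- ←essential
  m1: --001,0--01,00-0-
  m4: --1-0,0-1--,00-0-
  m5: 0--01,0-1--,00-0-
  m6: --1-0,0-1--
  m7: 0-1-- ←essential
  m9: --001,-1-01,0--01
  m10: 01-10 ←essential
  m12: --1-0,-11--,0-1--
  m13: -1-01,-11--,0--01,0-1--
  m14: --1-0,-11--,0-1--,01-10
  m15: -11--,0-1--
  m17: --001,1-0-1
  m19: 1-0-1 ←essential
  m20: --1-0 ←essential
  m22: --1-0 ←essential
  m24: 11-0- ←essential
  m25: --001,-1-01,1-0-1,11--1,11-0-
  m27: 1-0-1,11--1
  m28: --1-0,-11--,11-0-
  m29: -1-01,-11--,11--1,11-0-
  m30: --1-0,-11--
Essential: --1-0, 0-1--, 00-0-, 01-10, 1-0-1, 11-0-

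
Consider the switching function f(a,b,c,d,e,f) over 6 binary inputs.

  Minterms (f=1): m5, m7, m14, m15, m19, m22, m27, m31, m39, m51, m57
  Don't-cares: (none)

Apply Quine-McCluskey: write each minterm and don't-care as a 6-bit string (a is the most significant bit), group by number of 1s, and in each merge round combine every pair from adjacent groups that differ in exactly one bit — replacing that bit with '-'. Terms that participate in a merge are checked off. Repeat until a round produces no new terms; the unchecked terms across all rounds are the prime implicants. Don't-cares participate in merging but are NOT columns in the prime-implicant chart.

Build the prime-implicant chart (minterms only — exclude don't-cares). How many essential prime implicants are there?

6

Round 0: 000101✓ 000111✓ 001110✓ 001111✓ 010011✓ 010110 011011✓ 011111✓ 100111✓ 110011✓ 111001
Round 1: -00111 -10011 0-1111 00-111 0001-1 00111- 01-011 011-11
PIs = {-00111, -10011, 0-1111, 00-111, 0001-1, 00111-, 01-011, 010110, 011-11, 111001}
Coverage chart:
  m5: 0001-1 ←essential
  m7: -00111,00-111,0001-1
  m14: 00111- ←essential
  m15: 0-1111,00-111,00111-
  m19: -10011,01-011
  m22: 010110 ←essential
  m27: 01-011,011-11
  m31: 0-1111,011-11
  m39: -00111 ←essential
  m51: -10011 ←essential
  m57: 111001 ←essential
Essential: -00111, -10011, 0001-1, 00111-, 010110, 111001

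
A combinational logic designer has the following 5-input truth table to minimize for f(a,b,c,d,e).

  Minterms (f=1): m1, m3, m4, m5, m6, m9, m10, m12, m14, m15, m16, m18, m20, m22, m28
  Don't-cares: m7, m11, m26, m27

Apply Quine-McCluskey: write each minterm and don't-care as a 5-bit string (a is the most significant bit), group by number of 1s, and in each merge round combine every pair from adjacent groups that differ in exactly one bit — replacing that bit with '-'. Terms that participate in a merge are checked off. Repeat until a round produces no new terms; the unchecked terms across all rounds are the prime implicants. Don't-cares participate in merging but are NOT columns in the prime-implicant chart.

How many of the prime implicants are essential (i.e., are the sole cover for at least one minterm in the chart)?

size-2^0 implicants → 00001(✓)  00011(✓)  00100(✓)  00101(✓)  00110(✓)  00111(✓)  01001(✓)  01010(✓)  01011(✓)  01100(✓)  01110(✓)  01111(✓)  10000(✓)  10010(✓)  10100(✓)  10110(✓)  11010(✓)  11011(✓)  11100(✓)
size-2^1 implicants → -0100(✓)  -0110(✓)  -1010(✓)  -1011(✓)  -1100(✓)  0-001(✓)  0-011(✓)  0-100(✓)  0-110(✓)  0-111(✓)  00-01(✓)  00-11(✓)  000-1(✓)  001-0(✓)  001-1(✓)  0010-(✓)  0011-(✓)  01-10(✓)  01-11(✓)  010-1(✓)  0101-(✓)  011-0(✓)  0111-(✓)  1-010  1-100(✓)  10-00(✓)  10-10(✓)  100-0(✓)  101-0(✓)  1101-(✓)
size-2^2 implicants → --100  -01-0  -101-  0--11  0-0-1  0-1-0  0-11-  00--1  001--  01-1-  10--0
Unchecked terms (primes): --100, -01-0, -101-, 0--11, 0-0-1, 0-1-0, 0-11-, 00--1, 001--, 01-1-, 1-010, 10--0
Minterm coverage:
  m1 ⊆ 0-0-1,00--1
  m3 ⊆ 0--11,0-0-1,00--1
  m4 ⊆ --100,-01-0,0-1-0,001--
  m5 ⊆ 00--1,001--
  m6 ⊆ -01-0,0-1-0,0-11-,001--
  m9 ⊆ 0-0-1 [E]
  m10 ⊆ -101-,01-1-
  m12 ⊆ --100,0-1-0
  m14 ⊆ 0-1-0,0-11-,01-1-
  m15 ⊆ 0--11,0-11-,01-1-
  m16 ⊆ 10--0 [E]
  m18 ⊆ 1-010,10--0
  m20 ⊆ --100,-01-0,10--0
  m22 ⊆ -01-0,10--0
  m28 ⊆ --100 [E]
E = {--100, 0-0-1, 10--0}

3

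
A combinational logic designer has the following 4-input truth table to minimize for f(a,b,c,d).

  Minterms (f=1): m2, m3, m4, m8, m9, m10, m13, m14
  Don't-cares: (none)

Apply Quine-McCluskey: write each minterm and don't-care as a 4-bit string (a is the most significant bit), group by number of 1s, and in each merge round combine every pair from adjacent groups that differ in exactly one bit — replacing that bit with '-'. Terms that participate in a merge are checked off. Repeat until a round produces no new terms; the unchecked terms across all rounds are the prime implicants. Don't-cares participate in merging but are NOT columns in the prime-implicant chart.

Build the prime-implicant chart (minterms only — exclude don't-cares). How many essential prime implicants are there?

4

size-2^0 implicants → 0010(✓)  0011(✓)  0100  1000(✓)  1001(✓)  1010(✓)  1101(✓)  1110(✓)
size-2^1 implicants → -010  001-  1-01  1-10  10-0  100-
Unchecked terms (primes): -010, 001-, 0100, 1-01, 1-10, 10-0, 100-
Minterm coverage:
  m2 ⊆ -010,001-
  m3 ⊆ 001- [E]
  m4 ⊆ 0100 [E]
  m8 ⊆ 10-0,100-
  m9 ⊆ 1-01,100-
  m10 ⊆ -010,1-10,10-0
  m13 ⊆ 1-01 [E]
  m14 ⊆ 1-10 [E]
E = {001-, 0100, 1-01, 1-10}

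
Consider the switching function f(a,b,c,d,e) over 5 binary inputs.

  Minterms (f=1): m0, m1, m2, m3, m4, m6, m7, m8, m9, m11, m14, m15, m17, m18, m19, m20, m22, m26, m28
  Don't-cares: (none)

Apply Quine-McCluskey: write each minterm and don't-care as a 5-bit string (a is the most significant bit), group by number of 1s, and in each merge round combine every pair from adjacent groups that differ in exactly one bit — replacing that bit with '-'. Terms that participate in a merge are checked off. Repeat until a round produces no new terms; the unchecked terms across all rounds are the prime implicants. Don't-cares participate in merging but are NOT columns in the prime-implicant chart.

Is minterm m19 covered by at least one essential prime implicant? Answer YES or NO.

YES

[col 0] 00000*, 00001*, 00010*, 00011*, 00100*, 00110*, 00111*, 01000*, 01001*, 01011*, 01110*, 01111*, 10001*, 10010*, 10011*, 10100*, 10110*, 11010*, 11100*
[col 1] -0001*, -0010*, -0011*, -0100*, -0110*, 0-000*, 0-001*, 0-011*, 0-110*, 0-111*, 00-00*, 00-10*, 00-11*, 000-0*, 000-1*, 0000-*, 0001-*, 001-0*, 0011-*, 01-11*, 010-1*, 0100-*, 0111-*, 1-010, 1-100, 10-10*, 100-1*, 1001-*, 101-0*
[col 2] -0-10, -00-1, -001-, -01-0, 0--11, 0-0-1, 0-00-, 0-11-, 00--0, 00-1-, 000--
Prime implicants: -0-10, -00-1, -001-, -01-0, 0--11, 0-0-1, 0-00-, 0-11-, 00--0, 00-1-, 000--, 1-010, 1-100
PI chart (minterm → PIs covering it):
  0 | 0-00-,00--0,000--
  1 | -00-1,0-0-1,0-00-,000--
  2 | -0-10,-001-,00--0,00-1-,000--
  3 | -00-1,-001-,0--11,0-0-1,00-1-,000--
  4 | -01-0,00--0
  6 | -0-10,-01-0,0-11-,00--0,00-1-
  7 | 0--11,0-11-,00-1-
  8 | 0-00-  (sole → essential)
  9 | 0-0-1,0-00-
  11 | 0--11,0-0-1
  14 | 0-11-  (sole → essential)
  15 | 0--11,0-11-
  17 | -00-1  (sole → essential)
  18 | -0-10,-001-,1-010
  19 | -00-1,-001-
  20 | -01-0,1-100
  22 | -0-10,-01-0
  26 | 1-010  (sole → essential)
  28 | 1-100  (sole → essential)
Essential prime implicants: -00-1, 0-00-, 0-11-, 1-010, 1-100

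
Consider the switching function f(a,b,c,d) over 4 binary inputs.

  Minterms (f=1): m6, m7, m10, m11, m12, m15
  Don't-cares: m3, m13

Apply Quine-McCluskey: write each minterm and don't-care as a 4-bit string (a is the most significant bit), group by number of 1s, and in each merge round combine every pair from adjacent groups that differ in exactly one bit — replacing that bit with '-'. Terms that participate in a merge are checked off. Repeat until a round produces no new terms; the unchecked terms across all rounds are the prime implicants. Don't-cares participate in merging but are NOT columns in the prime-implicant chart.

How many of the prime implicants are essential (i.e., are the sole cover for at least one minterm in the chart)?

3

size-2^0 implicants → 0011(✓)  0110(✓)  0111(✓)  1010(✓)  1011(✓)  1100(✓)  1101(✓)  1111(✓)
size-2^1 implicants → -011(✓)  -111(✓)  0-11(✓)  011-  1-11(✓)  101-  11-1  110-
size-2^2 implicants → --11
Unchecked terms (primes): --11, 011-, 101-, 11-1, 110-
Minterm coverage:
  m6 ⊆ 011- [E]
  m7 ⊆ --11,011-
  m10 ⊆ 101- [E]
  m11 ⊆ --11,101-
  m12 ⊆ 110- [E]
  m15 ⊆ --11,11-1
E = {011-, 101-, 110-}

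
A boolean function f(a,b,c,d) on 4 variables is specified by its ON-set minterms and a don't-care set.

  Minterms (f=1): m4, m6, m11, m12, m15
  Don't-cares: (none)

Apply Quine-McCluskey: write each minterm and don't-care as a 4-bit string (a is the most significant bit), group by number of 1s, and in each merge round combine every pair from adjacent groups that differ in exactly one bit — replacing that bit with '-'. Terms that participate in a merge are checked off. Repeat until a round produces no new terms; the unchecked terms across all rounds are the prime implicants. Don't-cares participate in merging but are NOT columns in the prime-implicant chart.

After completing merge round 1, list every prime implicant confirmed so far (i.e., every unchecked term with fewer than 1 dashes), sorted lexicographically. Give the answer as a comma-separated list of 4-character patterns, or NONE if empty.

size-2^0 implicants → 0100(✓)  0110(✓)  1011(✓)  1100(✓)  1111(✓)
size-2^1 implicants → -100  01-0  1-11
Unchecked terms (primes): -100, 01-0, 1-11

NONE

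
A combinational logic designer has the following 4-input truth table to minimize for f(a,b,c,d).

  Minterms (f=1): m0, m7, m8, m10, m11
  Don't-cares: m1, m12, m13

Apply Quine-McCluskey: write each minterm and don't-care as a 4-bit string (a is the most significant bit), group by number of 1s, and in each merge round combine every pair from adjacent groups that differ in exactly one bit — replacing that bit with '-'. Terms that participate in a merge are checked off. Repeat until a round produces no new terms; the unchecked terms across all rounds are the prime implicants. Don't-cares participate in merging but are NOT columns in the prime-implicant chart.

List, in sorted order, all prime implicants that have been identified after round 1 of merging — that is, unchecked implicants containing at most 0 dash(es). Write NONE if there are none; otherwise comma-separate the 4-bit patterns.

0111

size-2^0 implicants → 0000(✓)  0001(✓)  0111  1000(✓)  1010(✓)  1011(✓)  1100(✓)  1101(✓)
size-2^1 implicants → -000  000-  1-00  10-0  101-  110-
Unchecked terms (primes): -000, 000-, 0111, 1-00, 10-0, 101-, 110-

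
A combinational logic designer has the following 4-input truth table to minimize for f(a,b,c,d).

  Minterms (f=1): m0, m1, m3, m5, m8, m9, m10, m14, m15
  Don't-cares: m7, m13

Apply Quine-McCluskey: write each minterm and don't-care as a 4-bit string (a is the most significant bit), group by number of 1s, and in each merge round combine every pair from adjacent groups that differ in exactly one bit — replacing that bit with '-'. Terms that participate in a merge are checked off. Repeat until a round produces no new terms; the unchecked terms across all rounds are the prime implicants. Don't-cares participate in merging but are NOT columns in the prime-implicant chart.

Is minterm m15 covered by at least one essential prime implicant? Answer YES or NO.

NO

size-2^0 implicants → 0000(✓)  0001(✓)  0011(✓)  0101(✓)  0111(✓)  1000(✓)  1001(✓)  1010(✓)  1101(✓)  1110(✓)  1111(✓)
size-2^1 implicants → -000(✓)  -001(✓)  -101(✓)  -111(✓)  0-01(✓)  0-11(✓)  00-1(✓)  000-(✓)  01-1(✓)  1-01(✓)  1-10  10-0  100-(✓)  11-1(✓)  111-
size-2^2 implicants → --01  -00-  -1-1  0--1
Unchecked terms (primes): --01, -00-, -1-1, 0--1, 1-10, 10-0, 111-
Minterm coverage:
  m0 ⊆ -00- [E]
  m1 ⊆ --01,-00-,0--1
  m3 ⊆ 0--1 [E]
  m5 ⊆ --01,-1-1,0--1
  m8 ⊆ -00-,10-0
  m9 ⊆ --01,-00-
  m10 ⊆ 1-10,10-0
  m14 ⊆ 1-10,111-
  m15 ⊆ -1-1,111-
E = {-00-, 0--1}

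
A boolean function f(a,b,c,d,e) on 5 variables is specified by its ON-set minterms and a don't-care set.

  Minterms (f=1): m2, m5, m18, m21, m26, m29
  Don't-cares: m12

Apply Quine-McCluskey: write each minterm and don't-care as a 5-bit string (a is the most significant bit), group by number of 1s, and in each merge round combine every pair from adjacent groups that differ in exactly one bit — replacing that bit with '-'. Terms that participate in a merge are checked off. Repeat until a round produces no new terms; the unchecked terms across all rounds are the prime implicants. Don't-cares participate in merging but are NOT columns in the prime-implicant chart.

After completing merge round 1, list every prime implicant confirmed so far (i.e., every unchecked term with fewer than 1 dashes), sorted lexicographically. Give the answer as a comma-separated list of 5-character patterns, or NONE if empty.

01100

[col 0] 00010*, 00101*, 01100, 10010*, 10101*, 11010*, 11101*
[col 1] -0010, -0101, 1-010, 1-101
Prime implicants: -0010, -0101, 01100, 1-010, 1-101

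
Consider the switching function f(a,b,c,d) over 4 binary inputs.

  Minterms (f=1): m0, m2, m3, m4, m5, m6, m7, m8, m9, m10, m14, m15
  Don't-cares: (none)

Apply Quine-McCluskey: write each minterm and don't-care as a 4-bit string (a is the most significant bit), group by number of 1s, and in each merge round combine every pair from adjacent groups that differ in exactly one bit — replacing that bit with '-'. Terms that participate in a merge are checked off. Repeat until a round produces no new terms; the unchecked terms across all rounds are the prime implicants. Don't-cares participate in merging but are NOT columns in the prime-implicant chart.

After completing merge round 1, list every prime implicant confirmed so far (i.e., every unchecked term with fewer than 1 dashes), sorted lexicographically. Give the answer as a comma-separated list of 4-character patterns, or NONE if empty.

[col 0] 0000*, 0010*, 0011*, 0100*, 0101*, 0110*, 0111*, 1000*, 1001*, 1010*, 1110*, 1111*
[col 1] -000*, -010*, -110*, -111*, 0-00*, 0-10*, 0-11*, 00-0*, 001-*, 01-0*, 01-1*, 010-*, 011-*, 1-10*, 10-0*, 100-, 111-*
[col 2] --10, -0-0, -11-, 0--0, 0-1-, 01--
Prime implicants: --10, -0-0, -11-, 0--0, 0-1-, 01--, 100-

NONE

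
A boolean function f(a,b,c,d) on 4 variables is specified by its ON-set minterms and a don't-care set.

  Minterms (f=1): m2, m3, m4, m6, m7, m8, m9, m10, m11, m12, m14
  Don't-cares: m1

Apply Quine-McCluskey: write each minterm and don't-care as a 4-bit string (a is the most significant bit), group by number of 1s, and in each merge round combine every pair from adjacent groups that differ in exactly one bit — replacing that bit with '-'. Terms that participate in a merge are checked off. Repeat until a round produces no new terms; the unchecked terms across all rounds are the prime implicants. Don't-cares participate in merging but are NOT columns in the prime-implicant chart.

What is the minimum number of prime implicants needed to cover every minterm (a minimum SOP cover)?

3

size-2^0 implicants → 0001(✓)  0010(✓)  0011(✓)  0100(✓)  0110(✓)  0111(✓)  1000(✓)  1001(✓)  1010(✓)  1011(✓)  1100(✓)  1110(✓)
size-2^1 implicants → -001(✓)  -010(✓)  -011(✓)  -100(✓)  -110(✓)  0-10(✓)  0-11(✓)  00-1(✓)  001-(✓)  01-0(✓)  011-(✓)  1-00(✓)  1-10(✓)  10-0(✓)  10-1(✓)  100-(✓)  101-(✓)  11-0(✓)
size-2^2 implicants → --10  -0-1  -01-  -1-0  0-1-  1--0  10--
Unchecked terms (primes): --10, -0-1, -01-, -1-0, 0-1-, 1--0, 10--
Minterm coverage:
  m2 ⊆ --10,-01-,0-1-
  m3 ⊆ -0-1,-01-,0-1-
  m4 ⊆ -1-0 [E]
  m6 ⊆ --10,-1-0,0-1-
  m7 ⊆ 0-1- [E]
  m8 ⊆ 1--0,10--
  m9 ⊆ -0-1,10--
  m10 ⊆ --10,-01-,1--0,10--
  m11 ⊆ -0-1,-01-,10--
  m12 ⊆ -1-0,1--0
  m14 ⊆ --10,-1-0,1--0
E = {-1-0, 0-1-}
Petrick residual → 10--
Cover = bd' + a'c + ab'  |cover|=3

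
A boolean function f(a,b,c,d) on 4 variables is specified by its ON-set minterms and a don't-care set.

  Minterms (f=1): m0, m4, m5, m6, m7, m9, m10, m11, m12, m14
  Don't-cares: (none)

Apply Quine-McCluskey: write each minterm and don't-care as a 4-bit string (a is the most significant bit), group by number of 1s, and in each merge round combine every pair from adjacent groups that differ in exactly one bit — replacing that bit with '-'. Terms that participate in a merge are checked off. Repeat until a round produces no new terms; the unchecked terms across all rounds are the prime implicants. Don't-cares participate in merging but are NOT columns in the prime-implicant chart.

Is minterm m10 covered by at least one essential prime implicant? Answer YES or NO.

[col 0] 0000*, 0100*, 0101*, 0110*, 0111*, 1001*, 1010*, 1011*, 1100*, 1110*
[col 1] -100*, -110*, 0-00, 01-0*, 01-1*, 010-*, 011-*, 1-10, 10-1, 101-, 11-0*
[col 2] -1-0, 01--
Prime implicants: -1-0, 0-00, 01--, 1-10, 10-1, 101-
PI chart (minterm → PIs covering it):
  0 | 0-00  (sole → essential)
  4 | -1-0,0-00,01--
  5 | 01--  (sole → essential)
  6 | -1-0,01--
  7 | 01--  (sole → essential)
  9 | 10-1  (sole → essential)
  10 | 1-10,101-
  11 | 10-1,101-
  12 | -1-0  (sole → essential)
  14 | -1-0,1-10
Essential prime implicants: -1-0, 0-00, 01--, 10-1

NO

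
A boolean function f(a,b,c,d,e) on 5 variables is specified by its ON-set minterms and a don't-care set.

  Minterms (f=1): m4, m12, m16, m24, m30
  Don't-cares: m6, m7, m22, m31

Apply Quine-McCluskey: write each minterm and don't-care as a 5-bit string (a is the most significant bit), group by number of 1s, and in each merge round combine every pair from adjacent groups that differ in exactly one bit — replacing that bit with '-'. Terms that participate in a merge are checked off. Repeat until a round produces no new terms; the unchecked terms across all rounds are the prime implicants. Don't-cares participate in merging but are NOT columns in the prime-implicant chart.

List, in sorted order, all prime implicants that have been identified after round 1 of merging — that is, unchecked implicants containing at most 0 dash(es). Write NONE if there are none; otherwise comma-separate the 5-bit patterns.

Round 0: 00100✓ 00110✓ 00111✓ 01100✓ 10000✓ 10110✓ 11000✓ 11110✓ 11111✓
Round 1: -0110 0-100 001-0 0011- 1-000 1-110 1111-
PIs = {-0110, 0-100, 001-0, 0011-, 1-000, 1-110, 1111-}

NONE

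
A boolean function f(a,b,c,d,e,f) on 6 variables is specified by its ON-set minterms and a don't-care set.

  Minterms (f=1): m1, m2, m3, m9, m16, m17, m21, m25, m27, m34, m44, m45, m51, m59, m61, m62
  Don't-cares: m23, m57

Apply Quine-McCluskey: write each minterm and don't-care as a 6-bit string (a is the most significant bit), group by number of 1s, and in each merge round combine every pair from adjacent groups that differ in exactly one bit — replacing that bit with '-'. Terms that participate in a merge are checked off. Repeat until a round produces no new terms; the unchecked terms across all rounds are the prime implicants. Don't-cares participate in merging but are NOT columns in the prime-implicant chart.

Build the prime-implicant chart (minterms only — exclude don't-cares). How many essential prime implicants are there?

size-2^0 implicants → 000001(✓)  000010(✓)  000011(✓)  001001(✓)  010000(✓)  010001(✓)  010101(✓)  010111(✓)  011001(✓)  011011(✓)  100010(✓)  101100(✓)  101101(✓)  110011(✓)  111001(✓)  111011(✓)  111101(✓)  111110
size-2^1 implicants → -00010  -11001(✓)  -11011(✓)  0-0001(✓)  0-1001(✓)  00-001(✓)  0000-1  00001-  01-001(✓)  010-01  01000-  0101-1  0110-1(✓)  1-1101  10110-  11-011  111-01  1110-1(✓)
size-2^2 implicants → -110-1  0--001
Unchecked terms (primes): -00010, -110-1, 0--001, 0000-1, 00001-, 010-01, 01000-, 0101-1, 1-1101, 10110-, 11-011, 111-01, 111110
Minterm coverage:
  m1 ⊆ 0--001,0000-1
  m2 ⊆ -00010,00001-
  m3 ⊆ 0000-1,00001-
  m9 ⊆ 0--001 [E]
  m16 ⊆ 01000- [E]
  m17 ⊆ 0--001,010-01,01000-
  m21 ⊆ 010-01,0101-1
  m25 ⊆ -110-1,0--001
  m27 ⊆ -110-1 [E]
  m34 ⊆ -00010 [E]
  m44 ⊆ 10110- [E]
  m45 ⊆ 1-1101,10110-
  m51 ⊆ 11-011 [E]
  m59 ⊆ -110-1,11-011
  m61 ⊆ 1-1101,111-01
  m62 ⊆ 111110 [E]
E = {-00010, -110-1, 0--001, 01000-, 10110-, 11-011, 111110}

7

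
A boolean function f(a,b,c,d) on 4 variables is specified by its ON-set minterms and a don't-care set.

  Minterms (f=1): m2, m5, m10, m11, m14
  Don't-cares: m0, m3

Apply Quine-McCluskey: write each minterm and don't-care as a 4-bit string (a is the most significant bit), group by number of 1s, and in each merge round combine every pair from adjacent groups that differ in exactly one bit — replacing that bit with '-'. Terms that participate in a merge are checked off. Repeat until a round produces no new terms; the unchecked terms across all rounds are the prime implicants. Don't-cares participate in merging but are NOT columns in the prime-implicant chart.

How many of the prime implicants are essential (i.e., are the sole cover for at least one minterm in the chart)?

Round 0: 0000✓ 0010✓ 0011✓ 0101 1010✓ 1011✓ 1110✓
Round 1: -010✓ -011✓ 00-0 001-✓ 1-10 101-✓
Round 2: -01-
PIs = {-01-, 00-0, 0101, 1-10}
Coverage chart:
  m2: -01-,00-0
  m5: 0101 ←essential
  m10: -01-,1-10
  m11: -01- ←essential
  m14: 1-10 ←essential
Essential: -01-, 0101, 1-10

3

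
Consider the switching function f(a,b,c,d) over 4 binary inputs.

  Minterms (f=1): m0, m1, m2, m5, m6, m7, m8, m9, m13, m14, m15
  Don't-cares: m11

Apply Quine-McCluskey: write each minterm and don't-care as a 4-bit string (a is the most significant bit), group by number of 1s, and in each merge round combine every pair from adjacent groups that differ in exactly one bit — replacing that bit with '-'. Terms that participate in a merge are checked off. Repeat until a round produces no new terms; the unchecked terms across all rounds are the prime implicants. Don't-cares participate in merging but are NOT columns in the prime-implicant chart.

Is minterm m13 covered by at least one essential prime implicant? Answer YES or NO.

[col 0] 0000*, 0001*, 0010*, 0101*, 0110*, 0111*, 1000*, 1001*, 1011*, 1101*, 1110*, 1111*
[col 1] -000*, -001*, -101*, -110*, -111*, 0-01*, 0-10, 00-0, 000-*, 01-1*, 011-*, 1-01*, 1-11*, 10-1*, 100-*, 11-1*, 111-*
[col 2] --01, -00-, -1-1, -11-, 1--1
Prime implicants: --01, -00-, -1-1, -11-, 0-10, 00-0, 1--1
PI chart (minterm → PIs covering it):
  0 | -00-,00-0
  1 | --01,-00-
  2 | 0-10,00-0
  5 | --01,-1-1
  6 | -11-,0-10
  7 | -1-1,-11-
  8 | -00-  (sole → essential)
  9 | --01,-00-,1--1
  13 | --01,-1-1,1--1
  14 | -11-  (sole → essential)
  15 | -1-1,-11-,1--1
Essential prime implicants: -00-, -11-

NO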